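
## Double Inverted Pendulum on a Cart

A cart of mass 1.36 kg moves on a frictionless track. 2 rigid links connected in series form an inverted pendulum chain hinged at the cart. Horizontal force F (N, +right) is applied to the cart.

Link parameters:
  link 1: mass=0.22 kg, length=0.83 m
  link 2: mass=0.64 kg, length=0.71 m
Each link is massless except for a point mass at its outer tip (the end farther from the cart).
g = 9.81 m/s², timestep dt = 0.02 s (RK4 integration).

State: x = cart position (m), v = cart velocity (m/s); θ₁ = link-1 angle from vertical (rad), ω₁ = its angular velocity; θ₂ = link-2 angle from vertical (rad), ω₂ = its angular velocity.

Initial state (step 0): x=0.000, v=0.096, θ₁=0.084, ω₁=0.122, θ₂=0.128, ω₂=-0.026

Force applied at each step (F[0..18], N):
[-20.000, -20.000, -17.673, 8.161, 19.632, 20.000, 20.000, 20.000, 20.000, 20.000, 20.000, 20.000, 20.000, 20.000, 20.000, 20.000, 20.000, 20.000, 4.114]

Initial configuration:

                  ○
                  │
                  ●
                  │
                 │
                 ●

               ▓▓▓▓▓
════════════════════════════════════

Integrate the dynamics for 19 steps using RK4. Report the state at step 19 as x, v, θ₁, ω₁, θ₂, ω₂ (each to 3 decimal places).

Answer: x=0.364, v=3.202, θ₁=-0.041, ω₁=-2.380, θ₂=-0.024, ω₂=-0.962

Derivation:
apply F[0]=-20.000 → step 1: x=-0.001, v=-0.207, θ₁=0.090, ω₁=0.482, θ₂=0.128, ω₂=0.012
apply F[1]=-20.000 → step 2: x=-0.008, v=-0.511, θ₁=0.103, ω₁=0.851, θ₂=0.128, ω₂=0.040
apply F[2]=-17.673 → step 3: x=-0.021, v=-0.781, θ₁=0.124, ω₁=1.193, θ₂=0.129, ω₂=0.053
apply F[3]=+8.161 → step 4: x=-0.036, v=-0.677, θ₁=0.147, ω₁=1.105, θ₂=0.130, ω₂=0.047
apply F[4]=+19.632 → step 5: x=-0.047, v=-0.410, θ₁=0.166, ω₁=0.844, θ₂=0.131, ω₂=0.016
apply F[5]=+20.000 → step 6: x=-0.052, v=-0.141, θ₁=0.181, ω₁=0.600, θ₂=0.131, ω₂=-0.038
apply F[6]=+20.000 → step 7: x=-0.052, v=0.125, θ₁=0.190, ω₁=0.374, θ₂=0.129, ω₂=-0.110
apply F[7]=+20.000 → step 8: x=-0.047, v=0.390, θ₁=0.196, ω₁=0.160, θ₂=0.126, ω₂=-0.196
apply F[8]=+20.000 → step 9: x=-0.037, v=0.655, θ₁=0.197, ω₁=-0.046, θ₂=0.122, ω₂=-0.291
apply F[9]=+20.000 → step 10: x=-0.021, v=0.920, θ₁=0.194, ω₁=-0.249, θ₂=0.115, ω₂=-0.393
apply F[10]=+20.000 → step 11: x=0.000, v=1.186, θ₁=0.187, ω₁=-0.453, θ₂=0.106, ω₂=-0.496
apply F[11]=+20.000 → step 12: x=0.026, v=1.454, θ₁=0.176, ω₁=-0.664, θ₂=0.095, ω₂=-0.598
apply F[12]=+20.000 → step 13: x=0.058, v=1.725, θ₁=0.160, ω₁=-0.885, θ₂=0.082, ω₂=-0.694
apply F[13]=+20.000 → step 14: x=0.096, v=1.999, θ₁=0.140, ω₁=-1.122, θ₂=0.067, ω₂=-0.782
apply F[14]=+20.000 → step 15: x=0.138, v=2.277, θ₁=0.115, ω₁=-1.378, θ₂=0.051, ω₂=-0.855
apply F[15]=+20.000 → step 16: x=0.187, v=2.560, θ₁=0.085, ω₁=-1.658, θ₂=0.033, ω₂=-0.912
apply F[16]=+20.000 → step 17: x=0.241, v=2.848, θ₁=0.049, ω₁=-1.966, θ₂=0.014, ω₂=-0.948
apply F[17]=+20.000 → step 18: x=0.301, v=3.140, θ₁=0.006, ω₁=-2.301, θ₂=-0.005, ω₂=-0.963
apply F[18]=+4.114 → step 19: x=0.364, v=3.202, θ₁=-0.041, ω₁=-2.380, θ₂=-0.024, ω₂=-0.962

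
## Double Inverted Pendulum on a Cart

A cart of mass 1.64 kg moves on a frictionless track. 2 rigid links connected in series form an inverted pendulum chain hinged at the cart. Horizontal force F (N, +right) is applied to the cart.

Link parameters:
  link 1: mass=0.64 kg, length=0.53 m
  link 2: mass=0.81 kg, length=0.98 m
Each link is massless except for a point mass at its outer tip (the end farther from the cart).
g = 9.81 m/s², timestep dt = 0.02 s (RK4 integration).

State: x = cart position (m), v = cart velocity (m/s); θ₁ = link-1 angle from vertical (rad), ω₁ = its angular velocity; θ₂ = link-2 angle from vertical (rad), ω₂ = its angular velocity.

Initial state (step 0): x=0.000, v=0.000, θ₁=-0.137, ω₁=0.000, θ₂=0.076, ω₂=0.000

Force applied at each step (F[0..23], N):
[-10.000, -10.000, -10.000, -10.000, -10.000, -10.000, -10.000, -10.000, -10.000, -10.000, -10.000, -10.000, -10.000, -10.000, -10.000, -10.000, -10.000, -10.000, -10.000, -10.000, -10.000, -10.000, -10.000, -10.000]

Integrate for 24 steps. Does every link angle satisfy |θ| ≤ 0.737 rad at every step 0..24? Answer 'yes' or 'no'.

Answer: yes

Derivation:
apply F[0]=-10.000 → step 1: x=-0.001, v=-0.098, θ₁=-0.137, ω₁=0.036, θ₂=0.077, ω₂=0.096
apply F[1]=-10.000 → step 2: x=-0.004, v=-0.197, θ₁=-0.136, ω₁=0.072, θ₂=0.080, ω₂=0.193
apply F[2]=-10.000 → step 3: x=-0.009, v=-0.295, θ₁=-0.134, ω₁=0.109, θ₂=0.085, ω₂=0.290
apply F[3]=-10.000 → step 4: x=-0.016, v=-0.395, θ₁=-0.131, ω₁=0.148, θ₂=0.091, ω₂=0.388
apply F[4]=-10.000 → step 5: x=-0.025, v=-0.495, θ₁=-0.128, ω₁=0.187, θ₂=0.100, ω₂=0.488
apply F[5]=-10.000 → step 6: x=-0.036, v=-0.595, θ₁=-0.124, ω₁=0.229, θ₂=0.111, ω₂=0.589
apply F[6]=-10.000 → step 7: x=-0.048, v=-0.697, θ₁=-0.119, ω₁=0.274, θ₂=0.124, ω₂=0.692
apply F[7]=-10.000 → step 8: x=-0.063, v=-0.800, θ₁=-0.113, ω₁=0.321, θ₂=0.139, ω₂=0.797
apply F[8]=-10.000 → step 9: x=-0.080, v=-0.904, θ₁=-0.106, ω₁=0.374, θ₂=0.156, ω₂=0.904
apply F[9]=-10.000 → step 10: x=-0.100, v=-1.010, θ₁=-0.098, ω₁=0.431, θ₂=0.175, ω₂=1.013
apply F[10]=-10.000 → step 11: x=-0.121, v=-1.118, θ₁=-0.088, ω₁=0.495, θ₂=0.196, ω₂=1.124
apply F[11]=-10.000 → step 12: x=-0.144, v=-1.227, θ₁=-0.078, ω₁=0.567, θ₂=0.220, ω₂=1.236
apply F[12]=-10.000 → step 13: x=-0.170, v=-1.339, θ₁=-0.066, ω₁=0.649, θ₂=0.246, ω₂=1.350
apply F[13]=-10.000 → step 14: x=-0.198, v=-1.453, θ₁=-0.052, ω₁=0.743, θ₂=0.274, ω₂=1.464
apply F[14]=-10.000 → step 15: x=-0.228, v=-1.569, θ₁=-0.036, ω₁=0.850, θ₂=0.304, ω₂=1.577
apply F[15]=-10.000 → step 16: x=-0.261, v=-1.687, θ₁=-0.018, ω₁=0.974, θ₂=0.337, ω₂=1.689
apply F[16]=-10.000 → step 17: x=-0.296, v=-1.808, θ₁=0.003, ω₁=1.117, θ₂=0.372, ω₂=1.798
apply F[17]=-10.000 → step 18: x=-0.333, v=-1.932, θ₁=0.027, ω₁=1.281, θ₂=0.409, ω₂=1.902
apply F[18]=-10.000 → step 19: x=-0.373, v=-2.058, θ₁=0.055, ω₁=1.469, θ₂=0.448, ω₂=2.000
apply F[19]=-10.000 → step 20: x=-0.415, v=-2.186, θ₁=0.086, ω₁=1.685, θ₂=0.489, ω₂=2.089
apply F[20]=-10.000 → step 21: x=-0.460, v=-2.316, θ₁=0.122, ω₁=1.930, θ₂=0.531, ω₂=2.167
apply F[21]=-10.000 → step 22: x=-0.508, v=-2.446, θ₁=0.163, ω₁=2.207, θ₂=0.575, ω₂=2.229
apply F[22]=-10.000 → step 23: x=-0.558, v=-2.576, θ₁=0.211, ω₁=2.515, θ₂=0.620, ω₂=2.275
apply F[23]=-10.000 → step 24: x=-0.611, v=-2.703, θ₁=0.264, ω₁=2.855, θ₂=0.666, ω₂=2.299
Max |angle| over trajectory = 0.666 rad; bound = 0.737 → within bound.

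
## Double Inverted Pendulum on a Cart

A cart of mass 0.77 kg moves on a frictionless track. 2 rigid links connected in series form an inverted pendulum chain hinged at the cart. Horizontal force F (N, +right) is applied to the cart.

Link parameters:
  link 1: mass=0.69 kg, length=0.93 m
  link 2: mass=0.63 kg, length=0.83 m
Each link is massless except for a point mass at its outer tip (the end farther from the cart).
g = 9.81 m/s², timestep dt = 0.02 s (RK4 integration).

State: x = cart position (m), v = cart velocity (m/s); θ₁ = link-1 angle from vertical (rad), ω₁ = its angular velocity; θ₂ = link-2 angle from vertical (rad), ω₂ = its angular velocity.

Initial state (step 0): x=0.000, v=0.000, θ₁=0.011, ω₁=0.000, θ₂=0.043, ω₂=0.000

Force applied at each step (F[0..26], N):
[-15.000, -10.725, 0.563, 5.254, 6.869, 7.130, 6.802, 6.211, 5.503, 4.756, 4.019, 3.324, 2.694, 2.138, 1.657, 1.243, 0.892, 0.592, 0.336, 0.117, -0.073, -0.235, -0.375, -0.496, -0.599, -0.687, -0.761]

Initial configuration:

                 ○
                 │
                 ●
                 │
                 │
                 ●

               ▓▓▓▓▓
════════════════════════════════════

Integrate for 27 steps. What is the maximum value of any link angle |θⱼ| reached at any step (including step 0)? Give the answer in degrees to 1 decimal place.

Answer: 4.6°

Derivation:
apply F[0]=-15.000 → step 1: x=-0.004, v=-0.394, θ₁=0.015, ω₁=0.420, θ₂=0.043, ω₂=0.013
apply F[1]=-10.725 → step 2: x=-0.015, v=-0.679, θ₁=0.027, ω₁=0.727, θ₂=0.044, ω₂=0.023
apply F[2]=+0.563 → step 3: x=-0.028, v=-0.675, θ₁=0.041, ω₁=0.728, θ₂=0.044, ω₂=0.027
apply F[3]=+5.254 → step 4: x=-0.040, v=-0.554, θ₁=0.055, ω₁=0.609, θ₂=0.045, ω₂=0.026
apply F[4]=+6.869 → step 5: x=-0.050, v=-0.397, θ₁=0.065, ω₁=0.456, θ₂=0.045, ω₂=0.019
apply F[5]=+7.130 → step 6: x=-0.056, v=-0.236, θ₁=0.073, ω₁=0.302, θ₂=0.045, ω₂=0.007
apply F[6]=+6.802 → step 7: x=-0.059, v=-0.085, θ₁=0.077, ω₁=0.163, θ₂=0.045, ω₂=-0.007
apply F[7]=+6.211 → step 8: x=-0.060, v=0.048, θ₁=0.079, ω₁=0.043, θ₂=0.045, ω₂=-0.023
apply F[8]=+5.503 → step 9: x=-0.058, v=0.163, θ₁=0.079, ω₁=-0.056, θ₂=0.044, ω₂=-0.039
apply F[9]=+4.756 → step 10: x=-0.054, v=0.260, θ₁=0.077, ω₁=-0.136, θ₂=0.043, ω₂=-0.055
apply F[10]=+4.019 → step 11: x=-0.048, v=0.338, θ₁=0.074, ω₁=-0.198, θ₂=0.042, ω₂=-0.071
apply F[11]=+3.324 → step 12: x=-0.040, v=0.400, θ₁=0.070, ω₁=-0.243, θ₂=0.041, ω₂=-0.085
apply F[12]=+2.694 → step 13: x=-0.032, v=0.447, θ₁=0.065, ω₁=-0.274, θ₂=0.039, ω₂=-0.097
apply F[13]=+2.138 → step 14: x=-0.022, v=0.482, θ₁=0.059, ω₁=-0.294, θ₂=0.037, ω₂=-0.108
apply F[14]=+1.657 → step 15: x=-0.013, v=0.506, θ₁=0.053, ω₁=-0.304, θ₂=0.035, ω₂=-0.117
apply F[15]=+1.243 → step 16: x=-0.002, v=0.522, θ₁=0.047, ω₁=-0.307, θ₂=0.032, ω₂=-0.124
apply F[16]=+0.892 → step 17: x=0.008, v=0.530, θ₁=0.041, ω₁=-0.305, θ₂=0.030, ω₂=-0.130
apply F[17]=+0.592 → step 18: x=0.019, v=0.533, θ₁=0.035, ω₁=-0.298, θ₂=0.027, ω₂=-0.134
apply F[18]=+0.336 → step 19: x=0.030, v=0.531, θ₁=0.029, ω₁=-0.288, θ₂=0.024, ω₂=-0.137
apply F[19]=+0.117 → step 20: x=0.040, v=0.526, θ₁=0.023, ω₁=-0.276, θ₂=0.021, ω₂=-0.139
apply F[20]=-0.073 → step 21: x=0.051, v=0.517, θ₁=0.018, ω₁=-0.262, θ₂=0.019, ω₂=-0.139
apply F[21]=-0.235 → step 22: x=0.061, v=0.506, θ₁=0.013, ω₁=-0.248, θ₂=0.016, ω₂=-0.138
apply F[22]=-0.375 → step 23: x=0.071, v=0.493, θ₁=0.008, ω₁=-0.232, θ₂=0.013, ω₂=-0.136
apply F[23]=-0.496 → step 24: x=0.080, v=0.478, θ₁=0.003, ω₁=-0.216, θ₂=0.010, ω₂=-0.133
apply F[24]=-0.599 → step 25: x=0.090, v=0.462, θ₁=-0.001, ω₁=-0.200, θ₂=0.008, ω₂=-0.130
apply F[25]=-0.687 → step 26: x=0.099, v=0.445, θ₁=-0.005, ω₁=-0.184, θ₂=0.005, ω₂=-0.125
apply F[26]=-0.761 → step 27: x=0.108, v=0.427, θ₁=-0.008, ω₁=-0.169, θ₂=0.003, ω₂=-0.121
Max |angle| over trajectory = 0.079 rad = 4.6°.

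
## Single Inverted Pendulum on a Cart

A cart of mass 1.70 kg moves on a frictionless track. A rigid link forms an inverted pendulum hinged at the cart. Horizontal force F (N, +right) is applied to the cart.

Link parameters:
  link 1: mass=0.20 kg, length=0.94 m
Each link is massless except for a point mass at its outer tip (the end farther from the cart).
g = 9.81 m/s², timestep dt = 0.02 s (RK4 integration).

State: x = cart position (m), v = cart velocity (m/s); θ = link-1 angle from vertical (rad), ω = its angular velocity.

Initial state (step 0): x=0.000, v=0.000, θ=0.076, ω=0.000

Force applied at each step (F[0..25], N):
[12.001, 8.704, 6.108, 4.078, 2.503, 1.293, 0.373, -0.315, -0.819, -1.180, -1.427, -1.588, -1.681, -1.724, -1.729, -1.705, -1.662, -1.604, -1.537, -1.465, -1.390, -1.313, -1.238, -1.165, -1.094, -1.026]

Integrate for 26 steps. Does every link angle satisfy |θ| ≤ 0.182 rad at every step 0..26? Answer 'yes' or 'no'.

Answer: yes

Derivation:
apply F[0]=+12.001 → step 1: x=0.001, v=0.139, θ=0.075, ω=-0.132
apply F[1]=+8.704 → step 2: x=0.005, v=0.240, θ=0.071, ω=-0.224
apply F[2]=+6.108 → step 3: x=0.011, v=0.310, θ=0.066, ω=-0.284
apply F[3]=+4.078 → step 4: x=0.017, v=0.357, θ=0.060, ω=-0.320
apply F[4]=+2.503 → step 5: x=0.025, v=0.385, θ=0.053, ω=-0.338
apply F[5]=+1.293 → step 6: x=0.033, v=0.399, θ=0.047, ω=-0.343
apply F[6]=+0.373 → step 7: x=0.041, v=0.402, θ=0.040, ω=-0.337
apply F[7]=-0.315 → step 8: x=0.049, v=0.398, θ=0.033, ω=-0.325
apply F[8]=-0.819 → step 9: x=0.056, v=0.388, θ=0.027, ω=-0.308
apply F[9]=-1.180 → step 10: x=0.064, v=0.373, θ=0.021, ω=-0.287
apply F[10]=-1.427 → step 11: x=0.071, v=0.356, θ=0.015, ω=-0.265
apply F[11]=-1.588 → step 12: x=0.078, v=0.337, θ=0.010, ω=-0.242
apply F[12]=-1.681 → step 13: x=0.085, v=0.317, θ=0.006, ω=-0.219
apply F[13]=-1.724 → step 14: x=0.091, v=0.297, θ=0.002, ω=-0.197
apply F[14]=-1.729 → step 15: x=0.097, v=0.276, θ=-0.002, ω=-0.175
apply F[15]=-1.705 → step 16: x=0.102, v=0.256, θ=-0.005, ω=-0.155
apply F[16]=-1.662 → step 17: x=0.107, v=0.237, θ=-0.008, ω=-0.136
apply F[17]=-1.604 → step 18: x=0.112, v=0.218, θ=-0.011, ω=-0.118
apply F[18]=-1.537 → step 19: x=0.116, v=0.200, θ=-0.013, ω=-0.102
apply F[19]=-1.465 → step 20: x=0.120, v=0.184, θ=-0.015, ω=-0.086
apply F[20]=-1.390 → step 21: x=0.123, v=0.168, θ=-0.017, ω=-0.073
apply F[21]=-1.313 → step 22: x=0.126, v=0.153, θ=-0.018, ω=-0.060
apply F[22]=-1.238 → step 23: x=0.129, v=0.138, θ=-0.019, ω=-0.049
apply F[23]=-1.165 → step 24: x=0.132, v=0.125, θ=-0.020, ω=-0.039
apply F[24]=-1.094 → step 25: x=0.134, v=0.113, θ=-0.021, ω=-0.030
apply F[25]=-1.026 → step 26: x=0.136, v=0.101, θ=-0.021, ω=-0.022
Max |angle| over trajectory = 0.076 rad; bound = 0.182 → within bound.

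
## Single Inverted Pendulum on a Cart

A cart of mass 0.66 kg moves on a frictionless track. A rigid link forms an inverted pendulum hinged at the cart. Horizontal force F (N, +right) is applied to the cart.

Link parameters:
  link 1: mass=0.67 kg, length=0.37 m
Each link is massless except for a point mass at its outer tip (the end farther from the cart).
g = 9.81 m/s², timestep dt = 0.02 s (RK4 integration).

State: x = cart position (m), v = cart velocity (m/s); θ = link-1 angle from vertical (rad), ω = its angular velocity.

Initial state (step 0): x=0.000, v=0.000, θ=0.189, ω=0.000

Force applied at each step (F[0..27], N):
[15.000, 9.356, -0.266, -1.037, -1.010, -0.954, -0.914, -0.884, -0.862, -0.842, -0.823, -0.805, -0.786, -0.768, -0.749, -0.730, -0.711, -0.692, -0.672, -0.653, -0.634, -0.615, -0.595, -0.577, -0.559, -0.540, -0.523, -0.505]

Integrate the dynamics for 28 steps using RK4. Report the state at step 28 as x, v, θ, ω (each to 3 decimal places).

Answer: x=0.161, v=0.080, θ=-0.034, ω=0.026

Derivation:
apply F[0]=+15.000 → step 1: x=0.004, v=0.405, θ=0.179, ω=-0.977
apply F[1]=+9.356 → step 2: x=0.015, v=0.651, θ=0.154, ω=-1.544
apply F[2]=-0.266 → step 3: x=0.027, v=0.618, θ=0.125, ω=-1.383
apply F[3]=-1.037 → step 4: x=0.039, v=0.567, θ=0.099, ω=-1.186
apply F[4]=-1.010 → step 5: x=0.050, v=0.520, θ=0.077, ω=-1.013
apply F[5]=-0.954 → step 6: x=0.060, v=0.478, θ=0.059, ω=-0.865
apply F[6]=-0.914 → step 7: x=0.069, v=0.441, θ=0.043, ω=-0.737
apply F[7]=-0.884 → step 8: x=0.078, v=0.407, θ=0.029, ω=-0.627
apply F[8]=-0.862 → step 9: x=0.085, v=0.376, θ=0.017, ω=-0.533
apply F[9]=-0.842 → step 10: x=0.093, v=0.348, θ=0.008, ω=-0.450
apply F[10]=-0.823 → step 11: x=0.099, v=0.323, θ=-0.001, ω=-0.380
apply F[11]=-0.805 → step 12: x=0.106, v=0.299, θ=-0.008, ω=-0.318
apply F[12]=-0.786 → step 13: x=0.111, v=0.278, θ=-0.014, ω=-0.265
apply F[13]=-0.768 → step 14: x=0.117, v=0.258, θ=-0.018, ω=-0.220
apply F[14]=-0.749 → step 15: x=0.122, v=0.239, θ=-0.022, ω=-0.180
apply F[15]=-0.730 → step 16: x=0.126, v=0.222, θ=-0.026, ω=-0.146
apply F[16]=-0.711 → step 17: x=0.131, v=0.205, θ=-0.028, ω=-0.117
apply F[17]=-0.692 → step 18: x=0.135, v=0.190, θ=-0.030, ω=-0.092
apply F[18]=-0.672 → step 19: x=0.138, v=0.176, θ=-0.032, ω=-0.070
apply F[19]=-0.653 → step 20: x=0.142, v=0.163, θ=-0.033, ω=-0.051
apply F[20]=-0.634 → step 21: x=0.145, v=0.150, θ=-0.034, ω=-0.035
apply F[21]=-0.615 → step 22: x=0.148, v=0.139, θ=-0.035, ω=-0.022
apply F[22]=-0.595 → step 23: x=0.150, v=0.128, θ=-0.035, ω=-0.010
apply F[23]=-0.577 → step 24: x=0.153, v=0.117, θ=-0.035, ω=-0.000
apply F[24]=-0.559 → step 25: x=0.155, v=0.107, θ=-0.035, ω=0.008
apply F[25]=-0.540 → step 26: x=0.157, v=0.098, θ=-0.035, ω=0.015
apply F[26]=-0.523 → step 27: x=0.159, v=0.089, θ=-0.034, ω=0.021
apply F[27]=-0.505 → step 28: x=0.161, v=0.080, θ=-0.034, ω=0.026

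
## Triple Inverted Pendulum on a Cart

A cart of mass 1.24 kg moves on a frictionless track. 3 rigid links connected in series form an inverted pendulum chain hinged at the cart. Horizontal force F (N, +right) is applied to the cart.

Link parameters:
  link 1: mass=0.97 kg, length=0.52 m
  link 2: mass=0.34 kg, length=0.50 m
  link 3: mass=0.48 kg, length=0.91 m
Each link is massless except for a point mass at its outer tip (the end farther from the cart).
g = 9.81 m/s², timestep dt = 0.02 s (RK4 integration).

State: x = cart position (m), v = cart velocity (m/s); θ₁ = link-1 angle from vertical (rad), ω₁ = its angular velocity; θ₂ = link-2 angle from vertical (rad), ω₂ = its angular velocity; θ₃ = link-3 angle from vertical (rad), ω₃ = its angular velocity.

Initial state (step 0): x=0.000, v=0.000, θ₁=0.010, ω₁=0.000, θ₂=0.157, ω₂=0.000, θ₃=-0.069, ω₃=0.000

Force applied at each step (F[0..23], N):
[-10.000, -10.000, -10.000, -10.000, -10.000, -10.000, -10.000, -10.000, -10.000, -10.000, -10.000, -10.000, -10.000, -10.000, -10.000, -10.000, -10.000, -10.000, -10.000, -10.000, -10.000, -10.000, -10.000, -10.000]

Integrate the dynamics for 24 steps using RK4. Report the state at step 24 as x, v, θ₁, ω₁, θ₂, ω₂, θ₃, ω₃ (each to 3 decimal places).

Answer: x=-0.740, v=-1.486, θ₁=1.880, ω₁=7.194, θ₂=0.811, ω₂=3.616, θ₃=-0.117, ω₃=1.657

Derivation:
apply F[0]=-10.000 → step 1: x=-0.002, v=-0.164, θ₁=0.013, ω₁=0.278, θ₂=0.159, ω₂=0.209, θ₃=-0.070, ω₃=-0.105
apply F[1]=-10.000 → step 2: x=-0.007, v=-0.330, θ₁=0.021, ω₁=0.562, θ₂=0.165, ω₂=0.415, θ₃=-0.073, ω₃=-0.211
apply F[2]=-10.000 → step 3: x=-0.015, v=-0.498, θ₁=0.035, ω₁=0.858, θ₂=0.176, ω₂=0.616, θ₃=-0.078, ω₃=-0.316
apply F[3]=-10.000 → step 4: x=-0.027, v=-0.670, θ₁=0.056, ω₁=1.172, θ₂=0.190, ω₂=0.808, θ₃=-0.086, ω₃=-0.422
apply F[4]=-10.000 → step 5: x=-0.042, v=-0.846, θ₁=0.082, ω₁=1.507, θ₂=0.208, ω₂=0.983, θ₃=-0.095, ω₃=-0.524
apply F[5]=-10.000 → step 6: x=-0.060, v=-1.026, θ₁=0.116, ω₁=1.866, θ₂=0.229, ω₂=1.136, θ₃=-0.107, ω₃=-0.620
apply F[6]=-10.000 → step 7: x=-0.083, v=-1.209, θ₁=0.157, ω₁=2.249, θ₂=0.253, ω₂=1.257, θ₃=-0.120, ω₃=-0.702
apply F[7]=-10.000 → step 8: x=-0.109, v=-1.391, θ₁=0.206, ω₁=2.653, θ₂=0.279, ω₂=1.340, θ₃=-0.135, ω₃=-0.765
apply F[8]=-10.000 → step 9: x=-0.138, v=-1.569, θ₁=0.263, ω₁=3.070, θ₂=0.306, ω₂=1.380, θ₃=-0.150, ω₃=-0.800
apply F[9]=-10.000 → step 10: x=-0.171, v=-1.736, θ₁=0.329, ω₁=3.488, θ₂=0.334, ω₂=1.377, θ₃=-0.167, ω₃=-0.802
apply F[10]=-10.000 → step 11: x=-0.208, v=-1.887, θ₁=0.403, ω₁=3.893, θ₂=0.361, ω₂=1.339, θ₃=-0.182, ω₃=-0.766
apply F[11]=-10.000 → step 12: x=-0.247, v=-2.016, θ₁=0.484, ω₁=4.273, θ₂=0.387, ω₂=1.280, θ₃=-0.197, ω₃=-0.692
apply F[12]=-10.000 → step 13: x=-0.288, v=-2.119, θ₁=0.573, ω₁=4.618, θ₂=0.412, ω₂=1.218, θ₃=-0.210, ω₃=-0.583
apply F[13]=-10.000 → step 14: x=-0.331, v=-2.192, θ₁=0.669, ω₁=4.925, θ₂=0.436, ω₂=1.172, θ₃=-0.220, ω₃=-0.444
apply F[14]=-10.000 → step 15: x=-0.376, v=-2.236, θ₁=0.770, ω₁=5.195, θ₂=0.459, ω₂=1.158, θ₃=-0.227, ω₃=-0.283
apply F[15]=-10.000 → step 16: x=-0.421, v=-2.252, θ₁=0.877, ω₁=5.433, θ₂=0.483, ω₂=1.188, θ₃=-0.231, ω₃=-0.106
apply F[16]=-10.000 → step 17: x=-0.466, v=-2.240, θ₁=0.987, ω₁=5.650, θ₂=0.507, ω₂=1.271, θ₃=-0.231, ω₃=0.083
apply F[17]=-10.000 → step 18: x=-0.510, v=-2.203, θ₁=1.102, ω₁=5.852, θ₂=0.534, ω₂=1.411, θ₃=-0.228, ω₃=0.279
apply F[18]=-10.000 → step 19: x=-0.553, v=-2.142, θ₁=1.221, ω₁=6.050, θ₂=0.564, ω₂=1.611, θ₃=-0.220, ω₃=0.482
apply F[19]=-10.000 → step 20: x=-0.596, v=-2.058, θ₁=1.344, ω₁=6.250, θ₂=0.599, ω₂=1.873, θ₃=-0.209, ω₃=0.690
apply F[20]=-10.000 → step 21: x=-0.636, v=-1.950, θ₁=1.472, ω₁=6.459, θ₂=0.640, ω₂=2.200, θ₃=-0.193, ω₃=0.908
apply F[21]=-10.000 → step 22: x=-0.673, v=-1.819, θ₁=1.603, ω₁=6.684, θ₂=0.687, ω₂=2.595, θ₃=-0.172, ω₃=1.137
apply F[22]=-10.000 → step 23: x=-0.708, v=-1.664, θ₁=1.739, ω₁=6.928, θ₂=0.744, ω₂=3.065, θ₃=-0.147, ω₃=1.384
apply F[23]=-10.000 → step 24: x=-0.740, v=-1.486, θ₁=1.880, ω₁=7.194, θ₂=0.811, ω₂=3.616, θ₃=-0.117, ω₃=1.657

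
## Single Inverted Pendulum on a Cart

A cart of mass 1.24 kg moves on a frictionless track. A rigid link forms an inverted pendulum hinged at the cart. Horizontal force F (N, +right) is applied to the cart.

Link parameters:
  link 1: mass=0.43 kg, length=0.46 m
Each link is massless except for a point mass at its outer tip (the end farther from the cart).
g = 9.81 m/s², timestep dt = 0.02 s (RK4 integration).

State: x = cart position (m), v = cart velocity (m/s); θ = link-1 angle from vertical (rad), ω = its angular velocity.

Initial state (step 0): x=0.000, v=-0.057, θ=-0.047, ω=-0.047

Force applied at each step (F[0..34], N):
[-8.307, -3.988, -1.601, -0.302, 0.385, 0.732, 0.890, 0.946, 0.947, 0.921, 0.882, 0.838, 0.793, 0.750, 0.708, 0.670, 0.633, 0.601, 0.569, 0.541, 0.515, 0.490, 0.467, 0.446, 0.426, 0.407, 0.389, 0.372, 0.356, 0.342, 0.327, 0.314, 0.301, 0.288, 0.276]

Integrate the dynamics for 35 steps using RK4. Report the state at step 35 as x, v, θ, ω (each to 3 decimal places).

apply F[0]=-8.307 → step 1: x=-0.002, v=-0.188, θ=-0.045, ω=0.217
apply F[1]=-3.988 → step 2: x=-0.007, v=-0.249, θ=-0.040, ω=0.332
apply F[2]=-1.601 → step 3: x=-0.012, v=-0.272, θ=-0.033, ω=0.367
apply F[3]=-0.302 → step 4: x=-0.018, v=-0.275, θ=-0.026, ω=0.361
apply F[4]=+0.385 → step 5: x=-0.023, v=-0.268, θ=-0.019, ω=0.335
apply F[5]=+0.732 → step 6: x=-0.028, v=-0.255, θ=-0.012, ω=0.301
apply F[6]=+0.890 → step 7: x=-0.033, v=-0.240, θ=-0.007, ω=0.264
apply F[7]=+0.946 → step 8: x=-0.038, v=-0.224, θ=-0.002, ω=0.228
apply F[8]=+0.947 → step 9: x=-0.042, v=-0.209, θ=0.003, ω=0.196
apply F[9]=+0.921 → step 10: x=-0.046, v=-0.194, θ=0.006, ω=0.166
apply F[10]=+0.882 → step 11: x=-0.050, v=-0.181, θ=0.009, ω=0.139
apply F[11]=+0.838 → step 12: x=-0.053, v=-0.168, θ=0.012, ω=0.116
apply F[12]=+0.793 → step 13: x=-0.057, v=-0.156, θ=0.014, ω=0.096
apply F[13]=+0.750 → step 14: x=-0.060, v=-0.145, θ=0.016, ω=0.078
apply F[14]=+0.708 → step 15: x=-0.062, v=-0.135, θ=0.017, ω=0.062
apply F[15]=+0.670 → step 16: x=-0.065, v=-0.125, θ=0.018, ω=0.049
apply F[16]=+0.633 → step 17: x=-0.067, v=-0.116, θ=0.019, ω=0.037
apply F[17]=+0.601 → step 18: x=-0.070, v=-0.108, θ=0.020, ω=0.027
apply F[18]=+0.569 → step 19: x=-0.072, v=-0.100, θ=0.020, ω=0.019
apply F[19]=+0.541 → step 20: x=-0.074, v=-0.093, θ=0.020, ω=0.012
apply F[20]=+0.515 → step 21: x=-0.075, v=-0.086, θ=0.021, ω=0.005
apply F[21]=+0.490 → step 22: x=-0.077, v=-0.079, θ=0.021, ω=-0.000
apply F[22]=+0.467 → step 23: x=-0.079, v=-0.073, θ=0.021, ω=-0.005
apply F[23]=+0.446 → step 24: x=-0.080, v=-0.067, θ=0.020, ω=-0.008
apply F[24]=+0.426 → step 25: x=-0.081, v=-0.062, θ=0.020, ω=-0.012
apply F[25]=+0.407 → step 26: x=-0.082, v=-0.057, θ=0.020, ω=-0.014
apply F[26]=+0.389 → step 27: x=-0.084, v=-0.052, θ=0.020, ω=-0.017
apply F[27]=+0.372 → step 28: x=-0.085, v=-0.047, θ=0.019, ω=-0.018
apply F[28]=+0.356 → step 29: x=-0.085, v=-0.043, θ=0.019, ω=-0.020
apply F[29]=+0.342 → step 30: x=-0.086, v=-0.038, θ=0.019, ω=-0.021
apply F[30]=+0.327 → step 31: x=-0.087, v=-0.034, θ=0.018, ω=-0.022
apply F[31]=+0.314 → step 32: x=-0.088, v=-0.030, θ=0.018, ω=-0.023
apply F[32]=+0.301 → step 33: x=-0.088, v=-0.027, θ=0.017, ω=-0.023
apply F[33]=+0.288 → step 34: x=-0.089, v=-0.023, θ=0.017, ω=-0.024
apply F[34]=+0.276 → step 35: x=-0.089, v=-0.020, θ=0.016, ω=-0.024

Answer: x=-0.089, v=-0.020, θ=0.016, ω=-0.024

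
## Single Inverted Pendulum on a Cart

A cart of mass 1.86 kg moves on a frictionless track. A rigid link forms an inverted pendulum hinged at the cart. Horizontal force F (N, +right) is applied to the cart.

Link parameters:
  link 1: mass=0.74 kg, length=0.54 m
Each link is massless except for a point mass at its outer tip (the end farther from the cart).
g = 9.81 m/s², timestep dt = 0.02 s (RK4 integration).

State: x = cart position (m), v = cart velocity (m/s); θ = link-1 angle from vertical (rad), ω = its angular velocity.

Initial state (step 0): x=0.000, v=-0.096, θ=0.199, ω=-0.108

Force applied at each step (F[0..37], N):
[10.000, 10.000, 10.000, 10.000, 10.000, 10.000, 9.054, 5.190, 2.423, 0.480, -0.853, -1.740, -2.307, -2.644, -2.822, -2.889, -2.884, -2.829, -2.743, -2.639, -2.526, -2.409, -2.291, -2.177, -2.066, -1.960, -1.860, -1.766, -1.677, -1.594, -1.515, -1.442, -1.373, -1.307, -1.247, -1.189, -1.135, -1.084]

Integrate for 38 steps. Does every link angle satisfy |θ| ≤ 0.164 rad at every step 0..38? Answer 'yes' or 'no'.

apply F[0]=+10.000 → step 1: x=-0.001, v=-0.005, θ=0.196, ω=-0.202
apply F[1]=+10.000 → step 2: x=-0.000, v=0.087, θ=0.191, ω=-0.299
apply F[2]=+10.000 → step 3: x=0.002, v=0.179, θ=0.184, ω=-0.398
apply F[3]=+10.000 → step 4: x=0.007, v=0.271, θ=0.175, ω=-0.502
apply F[4]=+10.000 → step 5: x=0.013, v=0.365, θ=0.164, ω=-0.612
apply F[5]=+10.000 → step 6: x=0.022, v=0.460, θ=0.150, ω=-0.729
apply F[6]=+9.054 → step 7: x=0.032, v=0.546, θ=0.135, ω=-0.835
apply F[7]=+5.190 → step 8: x=0.043, v=0.592, θ=0.118, ω=-0.874
apply F[8]=+2.423 → step 9: x=0.055, v=0.610, θ=0.100, ω=-0.867
apply F[9]=+0.480 → step 10: x=0.067, v=0.608, θ=0.083, ω=-0.831
apply F[10]=-0.853 → step 11: x=0.079, v=0.594, θ=0.067, ω=-0.776
apply F[11]=-1.740 → step 12: x=0.091, v=0.570, θ=0.052, ω=-0.711
apply F[12]=-2.307 → step 13: x=0.102, v=0.542, θ=0.039, ω=-0.643
apply F[13]=-2.644 → step 14: x=0.113, v=0.511, θ=0.027, ω=-0.574
apply F[14]=-2.822 → step 15: x=0.122, v=0.479, θ=0.016, ω=-0.507
apply F[15]=-2.889 → step 16: x=0.132, v=0.447, θ=0.006, ω=-0.443
apply F[16]=-2.884 → step 17: x=0.140, v=0.416, θ=-0.002, ω=-0.385
apply F[17]=-2.829 → step 18: x=0.148, v=0.386, θ=-0.009, ω=-0.331
apply F[18]=-2.743 → step 19: x=0.156, v=0.358, θ=-0.015, ω=-0.283
apply F[19]=-2.639 → step 20: x=0.163, v=0.331, θ=-0.020, ω=-0.239
apply F[20]=-2.526 → step 21: x=0.169, v=0.305, θ=-0.025, ω=-0.201
apply F[21]=-2.409 → step 22: x=0.175, v=0.281, θ=-0.028, ω=-0.166
apply F[22]=-2.291 → step 23: x=0.180, v=0.259, θ=-0.031, ω=-0.136
apply F[23]=-2.177 → step 24: x=0.185, v=0.238, θ=-0.034, ω=-0.109
apply F[24]=-2.066 → step 25: x=0.190, v=0.219, θ=-0.036, ω=-0.086
apply F[25]=-1.960 → step 26: x=0.194, v=0.201, θ=-0.037, ω=-0.065
apply F[26]=-1.860 → step 27: x=0.198, v=0.184, θ=-0.038, ω=-0.047
apply F[27]=-1.766 → step 28: x=0.201, v=0.168, θ=-0.039, ω=-0.032
apply F[28]=-1.677 → step 29: x=0.205, v=0.153, θ=-0.040, ω=-0.019
apply F[29]=-1.594 → step 30: x=0.208, v=0.139, θ=-0.040, ω=-0.007
apply F[30]=-1.515 → step 31: x=0.210, v=0.125, θ=-0.040, ω=0.003
apply F[31]=-1.442 → step 32: x=0.213, v=0.113, θ=-0.040, ω=0.011
apply F[32]=-1.373 → step 33: x=0.215, v=0.101, θ=-0.040, ω=0.018
apply F[33]=-1.307 → step 34: x=0.217, v=0.090, θ=-0.039, ω=0.024
apply F[34]=-1.247 → step 35: x=0.218, v=0.080, θ=-0.039, ω=0.029
apply F[35]=-1.189 → step 36: x=0.220, v=0.070, θ=-0.038, ω=0.034
apply F[36]=-1.135 → step 37: x=0.221, v=0.061, θ=-0.037, ω=0.037
apply F[37]=-1.084 → step 38: x=0.222, v=0.052, θ=-0.036, ω=0.040
Max |angle| over trajectory = 0.199 rad; bound = 0.164 → exceeded.

Answer: no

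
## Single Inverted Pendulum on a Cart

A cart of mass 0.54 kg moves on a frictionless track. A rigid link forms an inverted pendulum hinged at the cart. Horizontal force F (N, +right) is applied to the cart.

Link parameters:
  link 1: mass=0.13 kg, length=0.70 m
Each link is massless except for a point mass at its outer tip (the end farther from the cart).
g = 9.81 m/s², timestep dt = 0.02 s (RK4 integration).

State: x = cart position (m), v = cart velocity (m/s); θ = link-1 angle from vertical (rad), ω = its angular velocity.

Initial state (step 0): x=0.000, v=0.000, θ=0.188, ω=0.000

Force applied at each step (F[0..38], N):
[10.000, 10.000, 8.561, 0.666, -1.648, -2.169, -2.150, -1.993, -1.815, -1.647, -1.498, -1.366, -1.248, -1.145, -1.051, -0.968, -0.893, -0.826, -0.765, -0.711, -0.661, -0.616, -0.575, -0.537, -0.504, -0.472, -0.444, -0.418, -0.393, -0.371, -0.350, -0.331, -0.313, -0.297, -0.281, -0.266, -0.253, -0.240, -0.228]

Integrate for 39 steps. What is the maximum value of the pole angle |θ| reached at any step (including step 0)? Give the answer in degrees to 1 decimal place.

Answer: 10.8°

Derivation:
apply F[0]=+10.000 → step 1: x=0.004, v=0.359, θ=0.183, ω=-0.452
apply F[1]=+10.000 → step 2: x=0.014, v=0.719, θ=0.170, ω=-0.908
apply F[2]=+8.561 → step 3: x=0.032, v=1.027, θ=0.148, ω=-1.299
apply F[3]=+0.666 → step 4: x=0.053, v=1.046, θ=0.122, ω=-1.288
apply F[4]=-1.648 → step 5: x=0.073, v=0.981, θ=0.097, ω=-1.164
apply F[5]=-2.169 → step 6: x=0.092, v=0.897, θ=0.076, ω=-1.021
apply F[6]=-2.150 → step 7: x=0.109, v=0.814, θ=0.057, ω=-0.885
apply F[7]=-1.993 → step 8: x=0.124, v=0.738, θ=0.040, ω=-0.763
apply F[8]=-1.815 → step 9: x=0.138, v=0.670, θ=0.026, ω=-0.656
apply F[9]=-1.647 → step 10: x=0.151, v=0.608, θ=0.014, ω=-0.562
apply F[10]=-1.498 → step 11: x=0.163, v=0.552, θ=0.003, ω=-0.480
apply F[11]=-1.366 → step 12: x=0.173, v=0.501, θ=-0.005, ω=-0.408
apply F[12]=-1.248 → step 13: x=0.183, v=0.456, θ=-0.013, ω=-0.345
apply F[13]=-1.145 → step 14: x=0.191, v=0.414, θ=-0.019, ω=-0.290
apply F[14]=-1.051 → step 15: x=0.199, v=0.376, θ=-0.025, ω=-0.242
apply F[15]=-0.968 → step 16: x=0.207, v=0.341, θ=-0.029, ω=-0.200
apply F[16]=-0.893 → step 17: x=0.213, v=0.310, θ=-0.033, ω=-0.164
apply F[17]=-0.826 → step 18: x=0.219, v=0.281, θ=-0.036, ω=-0.132
apply F[18]=-0.765 → step 19: x=0.224, v=0.254, θ=-0.038, ω=-0.104
apply F[19]=-0.711 → step 20: x=0.229, v=0.230, θ=-0.040, ω=-0.080
apply F[20]=-0.661 → step 21: x=0.234, v=0.207, θ=-0.041, ω=-0.060
apply F[21]=-0.616 → step 22: x=0.237, v=0.186, θ=-0.042, ω=-0.042
apply F[22]=-0.575 → step 23: x=0.241, v=0.167, θ=-0.043, ω=-0.026
apply F[23]=-0.537 → step 24: x=0.244, v=0.149, θ=-0.043, ω=-0.013
apply F[24]=-0.504 → step 25: x=0.247, v=0.133, θ=-0.044, ω=-0.001
apply F[25]=-0.472 → step 26: x=0.249, v=0.117, θ=-0.043, ω=0.009
apply F[26]=-0.444 → step 27: x=0.252, v=0.103, θ=-0.043, ω=0.017
apply F[27]=-0.418 → step 28: x=0.254, v=0.089, θ=-0.043, ω=0.024
apply F[28]=-0.393 → step 29: x=0.255, v=0.077, θ=-0.042, ω=0.030
apply F[29]=-0.371 → step 30: x=0.257, v=0.065, θ=-0.042, ω=0.035
apply F[30]=-0.350 → step 31: x=0.258, v=0.054, θ=-0.041, ω=0.039
apply F[31]=-0.331 → step 32: x=0.259, v=0.044, θ=-0.040, ω=0.043
apply F[32]=-0.313 → step 33: x=0.260, v=0.034, θ=-0.039, ω=0.046
apply F[33]=-0.297 → step 34: x=0.260, v=0.025, θ=-0.038, ω=0.048
apply F[34]=-0.281 → step 35: x=0.261, v=0.016, θ=-0.037, ω=0.050
apply F[35]=-0.266 → step 36: x=0.261, v=0.008, θ=-0.036, ω=0.051
apply F[36]=-0.253 → step 37: x=0.261, v=0.000, θ=-0.035, ω=0.052
apply F[37]=-0.240 → step 38: x=0.261, v=-0.007, θ=-0.034, ω=0.052
apply F[38]=-0.228 → step 39: x=0.261, v=-0.014, θ=-0.033, ω=0.053
Max |angle| over trajectory = 0.188 rad = 10.8°.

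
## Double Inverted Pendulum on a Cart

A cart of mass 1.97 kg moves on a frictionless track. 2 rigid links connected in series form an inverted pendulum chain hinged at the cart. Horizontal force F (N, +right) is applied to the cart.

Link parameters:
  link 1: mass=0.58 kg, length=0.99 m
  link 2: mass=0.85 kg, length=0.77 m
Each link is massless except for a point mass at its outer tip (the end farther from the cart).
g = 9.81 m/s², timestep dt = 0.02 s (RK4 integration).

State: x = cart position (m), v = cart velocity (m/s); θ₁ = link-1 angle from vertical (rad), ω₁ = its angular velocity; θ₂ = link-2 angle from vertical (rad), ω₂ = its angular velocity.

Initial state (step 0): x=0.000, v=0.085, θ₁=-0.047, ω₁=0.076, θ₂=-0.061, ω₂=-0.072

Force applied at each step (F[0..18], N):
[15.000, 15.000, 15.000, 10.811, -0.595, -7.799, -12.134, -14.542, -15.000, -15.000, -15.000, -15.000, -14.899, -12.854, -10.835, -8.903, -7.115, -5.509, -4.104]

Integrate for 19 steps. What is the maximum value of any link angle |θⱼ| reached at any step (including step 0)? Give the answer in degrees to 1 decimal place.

apply F[0]=+15.000 → step 1: x=0.003, v=0.244, θ₁=-0.047, ω₁=-0.089, θ₂=-0.063, ω₂=-0.081
apply F[1]=+15.000 → step 2: x=0.010, v=0.403, θ₁=-0.051, ω₁=-0.255, θ₂=-0.064, ω₂=-0.090
apply F[2]=+15.000 → step 3: x=0.019, v=0.562, θ₁=-0.057, ω₁=-0.423, θ₂=-0.066, ω₂=-0.097
apply F[3]=+10.811 → step 4: x=0.032, v=0.680, θ₁=-0.067, ω₁=-0.553, θ₂=-0.068, ω₂=-0.100
apply F[4]=-0.595 → step 5: x=0.045, v=0.684, θ₁=-0.078, ω₁=-0.573, θ₂=-0.070, ω₂=-0.098
apply F[5]=-7.799 → step 6: x=0.058, v=0.617, θ₁=-0.089, ω₁=-0.525, θ₂=-0.072, ω₂=-0.089
apply F[6]=-12.134 → step 7: x=0.070, v=0.507, θ₁=-0.099, ω₁=-0.440, θ₂=-0.074, ω₂=-0.076
apply F[7]=-14.542 → step 8: x=0.079, v=0.375, θ₁=-0.107, ω₁=-0.336, θ₂=-0.075, ω₂=-0.057
apply F[8]=-15.000 → step 9: x=0.085, v=0.239, θ₁=-0.112, ω₁=-0.232, θ₂=-0.076, ω₂=-0.034
apply F[9]=-15.000 → step 10: x=0.088, v=0.104, θ₁=-0.116, ω₁=-0.131, θ₂=-0.076, ω₂=-0.008
apply F[10]=-15.000 → step 11: x=0.089, v=-0.030, θ₁=-0.118, ω₁=-0.032, θ₂=-0.076, ω₂=0.019
apply F[11]=-15.000 → step 12: x=0.087, v=-0.165, θ₁=-0.117, ω₁=0.066, θ₂=-0.076, ω₂=0.047
apply F[12]=-14.899 → step 13: x=0.082, v=-0.298, θ₁=-0.115, ω₁=0.165, θ₂=-0.074, ω₂=0.075
apply F[13]=-12.854 → step 14: x=0.075, v=-0.412, θ₁=-0.111, ω₁=0.244, θ₂=-0.073, ω₂=0.101
apply F[14]=-10.835 → step 15: x=0.066, v=-0.506, θ₁=-0.105, ω₁=0.306, θ₂=-0.070, ω₂=0.125
apply F[15]=-8.903 → step 16: x=0.055, v=-0.581, θ₁=-0.099, ω₁=0.352, θ₂=-0.068, ω₂=0.147
apply F[16]=-7.115 → step 17: x=0.043, v=-0.640, θ₁=-0.092, ω₁=0.383, θ₂=-0.064, ω₂=0.165
apply F[17]=-5.509 → step 18: x=0.030, v=-0.684, θ₁=-0.084, ω₁=0.403, θ₂=-0.061, ω₂=0.181
apply F[18]=-4.104 → step 19: x=0.016, v=-0.714, θ₁=-0.076, ω₁=0.412, θ₂=-0.057, ω₂=0.194
Max |angle| over trajectory = 0.118 rad = 6.7°.

Answer: 6.7°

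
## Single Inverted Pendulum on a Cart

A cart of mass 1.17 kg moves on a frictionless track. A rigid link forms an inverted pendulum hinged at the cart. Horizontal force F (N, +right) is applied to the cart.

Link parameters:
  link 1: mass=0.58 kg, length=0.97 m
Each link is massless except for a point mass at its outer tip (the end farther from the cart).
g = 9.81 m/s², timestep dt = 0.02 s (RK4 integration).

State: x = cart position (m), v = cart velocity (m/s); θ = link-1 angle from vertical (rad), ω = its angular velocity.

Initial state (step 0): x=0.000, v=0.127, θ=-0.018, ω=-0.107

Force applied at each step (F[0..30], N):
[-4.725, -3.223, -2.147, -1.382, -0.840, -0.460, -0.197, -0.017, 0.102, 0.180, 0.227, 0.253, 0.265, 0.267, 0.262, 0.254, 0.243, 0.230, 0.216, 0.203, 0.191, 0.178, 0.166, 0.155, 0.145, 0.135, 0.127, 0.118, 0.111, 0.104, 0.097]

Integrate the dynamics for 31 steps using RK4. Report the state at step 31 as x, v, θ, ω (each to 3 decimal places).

apply F[0]=-4.725 → step 1: x=0.002, v=0.048, θ=-0.019, ω=-0.029
apply F[1]=-3.223 → step 2: x=0.002, v=-0.005, θ=-0.019, ω=0.021
apply F[2]=-2.147 → step 3: x=0.002, v=-0.040, θ=-0.019, ω=0.053
apply F[3]=-1.382 → step 4: x=0.001, v=-0.062, θ=-0.017, ω=0.072
apply F[4]=-0.840 → step 5: x=-0.001, v=-0.075, θ=-0.016, ω=0.082
apply F[5]=-0.460 → step 6: x=-0.002, v=-0.081, θ=-0.014, ω=0.086
apply F[6]=-0.197 → step 7: x=-0.004, v=-0.083, θ=-0.013, ω=0.085
apply F[7]=-0.017 → step 8: x=-0.005, v=-0.082, θ=-0.011, ω=0.082
apply F[8]=+0.102 → step 9: x=-0.007, v=-0.079, θ=-0.009, ω=0.077
apply F[9]=+0.180 → step 10: x=-0.009, v=-0.076, θ=-0.008, ω=0.071
apply F[10]=+0.227 → step 11: x=-0.010, v=-0.071, θ=-0.006, ω=0.065
apply F[11]=+0.253 → step 12: x=-0.011, v=-0.066, θ=-0.005, ω=0.059
apply F[12]=+0.265 → step 13: x=-0.013, v=-0.061, θ=-0.004, ω=0.053
apply F[13]=+0.267 → step 14: x=-0.014, v=-0.056, θ=-0.003, ω=0.047
apply F[14]=+0.262 → step 15: x=-0.015, v=-0.051, θ=-0.002, ω=0.042
apply F[15]=+0.254 → step 16: x=-0.016, v=-0.047, θ=-0.001, ω=0.037
apply F[16]=+0.243 → step 17: x=-0.017, v=-0.043, θ=-0.001, ω=0.032
apply F[17]=+0.230 → step 18: x=-0.018, v=-0.039, θ=-0.000, ω=0.028
apply F[18]=+0.216 → step 19: x=-0.018, v=-0.035, θ=0.000, ω=0.024
apply F[19]=+0.203 → step 20: x=-0.019, v=-0.032, θ=0.001, ω=0.021
apply F[20]=+0.191 → step 21: x=-0.020, v=-0.028, θ=0.001, ω=0.018
apply F[21]=+0.178 → step 22: x=-0.020, v=-0.026, θ=0.002, ω=0.015
apply F[22]=+0.166 → step 23: x=-0.021, v=-0.023, θ=0.002, ω=0.013
apply F[23]=+0.155 → step 24: x=-0.021, v=-0.020, θ=0.002, ω=0.010
apply F[24]=+0.145 → step 25: x=-0.022, v=-0.018, θ=0.002, ω=0.009
apply F[25]=+0.135 → step 26: x=-0.022, v=-0.016, θ=0.002, ω=0.007
apply F[26]=+0.127 → step 27: x=-0.022, v=-0.014, θ=0.003, ω=0.005
apply F[27]=+0.118 → step 28: x=-0.022, v=-0.012, θ=0.003, ω=0.004
apply F[28]=+0.111 → step 29: x=-0.023, v=-0.011, θ=0.003, ω=0.003
apply F[29]=+0.104 → step 30: x=-0.023, v=-0.009, θ=0.003, ω=0.002
apply F[30]=+0.097 → step 31: x=-0.023, v=-0.008, θ=0.003, ω=0.001

Answer: x=-0.023, v=-0.008, θ=0.003, ω=0.001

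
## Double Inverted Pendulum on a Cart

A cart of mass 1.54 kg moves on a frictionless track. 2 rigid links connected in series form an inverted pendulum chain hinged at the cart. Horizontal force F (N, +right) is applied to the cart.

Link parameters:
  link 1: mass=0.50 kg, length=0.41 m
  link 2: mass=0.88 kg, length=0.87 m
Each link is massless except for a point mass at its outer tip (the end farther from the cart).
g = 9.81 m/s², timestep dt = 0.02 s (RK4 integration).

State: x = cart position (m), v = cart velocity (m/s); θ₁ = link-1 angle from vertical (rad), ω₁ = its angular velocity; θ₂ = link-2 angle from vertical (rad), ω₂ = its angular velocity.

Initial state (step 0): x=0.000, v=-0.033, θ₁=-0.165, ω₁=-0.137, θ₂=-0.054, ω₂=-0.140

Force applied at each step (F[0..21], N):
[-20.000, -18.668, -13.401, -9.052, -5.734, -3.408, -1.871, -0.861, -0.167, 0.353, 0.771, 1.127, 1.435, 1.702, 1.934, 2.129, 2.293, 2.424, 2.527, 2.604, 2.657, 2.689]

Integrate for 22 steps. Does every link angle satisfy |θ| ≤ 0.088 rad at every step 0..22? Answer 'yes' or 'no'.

Answer: no

Derivation:
apply F[0]=-20.000 → step 1: x=-0.003, v=-0.259, θ₁=-0.164, ω₁=0.223, θ₂=-0.056, ω₂=-0.061
apply F[1]=-18.668 → step 2: x=-0.010, v=-0.470, θ₁=-0.156, ω₁=0.555, θ₂=-0.056, ω₂=0.012
apply F[2]=-13.401 → step 3: x=-0.021, v=-0.616, θ₁=-0.143, ω₁=0.752, θ₂=-0.056, ω₂=0.074
apply F[3]=-9.052 → step 4: x=-0.034, v=-0.710, θ₁=-0.127, ω₁=0.844, θ₂=-0.054, ω₂=0.125
apply F[4]=-5.734 → step 5: x=-0.049, v=-0.763, θ₁=-0.110, ω₁=0.862, θ₂=-0.051, ω₂=0.166
apply F[5]=-3.408 → step 6: x=-0.065, v=-0.790, θ₁=-0.093, ω₁=0.836, θ₂=-0.047, ω₂=0.198
apply F[6]=-1.871 → step 7: x=-0.080, v=-0.800, θ₁=-0.077, ω₁=0.786, θ₂=-0.043, ω₂=0.223
apply F[7]=-0.861 → step 8: x=-0.096, v=-0.799, θ₁=-0.062, ω₁=0.727, θ₂=-0.038, ω₂=0.240
apply F[8]=-0.167 → step 9: x=-0.112, v=-0.792, θ₁=-0.048, ω₁=0.667, θ₂=-0.033, ω₂=0.252
apply F[9]=+0.353 → step 10: x=-0.128, v=-0.780, θ₁=-0.036, ω₁=0.609, θ₂=-0.028, ω₂=0.259
apply F[10]=+0.771 → step 11: x=-0.144, v=-0.765, θ₁=-0.024, ω₁=0.555, θ₂=-0.023, ω₂=0.261
apply F[11]=+1.127 → step 12: x=-0.159, v=-0.747, θ₁=-0.013, ω₁=0.504, θ₂=-0.018, ω₂=0.260
apply F[12]=+1.435 → step 13: x=-0.173, v=-0.727, θ₁=-0.004, ω₁=0.456, θ₂=-0.012, ω₂=0.256
apply F[13]=+1.702 → step 14: x=-0.188, v=-0.705, θ₁=0.005, ω₁=0.411, θ₂=-0.007, ω₂=0.250
apply F[14]=+1.934 → step 15: x=-0.202, v=-0.682, θ₁=0.013, ω₁=0.369, θ₂=-0.002, ω₂=0.242
apply F[15]=+2.129 → step 16: x=-0.215, v=-0.657, θ₁=0.020, ω₁=0.330, θ₂=0.002, ω₂=0.231
apply F[16]=+2.293 → step 17: x=-0.228, v=-0.631, θ₁=0.026, ω₁=0.293, θ₂=0.007, ω₂=0.220
apply F[17]=+2.424 → step 18: x=-0.240, v=-0.605, θ₁=0.031, ω₁=0.259, θ₂=0.011, ω₂=0.208
apply F[18]=+2.527 → step 19: x=-0.252, v=-0.578, θ₁=0.036, ω₁=0.227, θ₂=0.015, ω₂=0.195
apply F[19]=+2.604 → step 20: x=-0.263, v=-0.551, θ₁=0.040, ω₁=0.198, θ₂=0.019, ω₂=0.182
apply F[20]=+2.657 → step 21: x=-0.274, v=-0.524, θ₁=0.044, ω₁=0.170, θ₂=0.022, ω₂=0.168
apply F[21]=+2.689 → step 22: x=-0.284, v=-0.497, θ₁=0.047, ω₁=0.145, θ₂=0.026, ω₂=0.155
Max |angle| over trajectory = 0.165 rad; bound = 0.088 → exceeded.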